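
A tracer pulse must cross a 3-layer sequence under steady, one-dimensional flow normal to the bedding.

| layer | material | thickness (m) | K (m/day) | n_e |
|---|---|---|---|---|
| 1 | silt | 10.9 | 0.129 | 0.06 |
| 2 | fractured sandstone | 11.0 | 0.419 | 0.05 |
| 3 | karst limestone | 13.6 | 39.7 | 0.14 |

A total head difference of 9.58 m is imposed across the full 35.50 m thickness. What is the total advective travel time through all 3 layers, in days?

With flow normal to the layers, continuity requires the same specific discharge q through every layer.
Σ(b_i/K_i) = 10.9/0.129 + 11.0/0.419 + 13.6/39.7 = 111.1 d.
q = Δh / Σ(b_i/K_i) = 9.58 / 111.1 = 0.08624 m/day.
In each layer the seepage velocity is v_i = q/n_i, so the layer transit time is t_i = b_i·n_i / q:
  layer 1 (silt): t_1 = 10.9 × 0.06 / 0.08624 = 7.584 d
  layer 2 (fractured sandstone): t_2 = 11.0 × 0.05 / 0.08624 = 6.378 d
  layer 3 (karst limestone): t_3 = 13.6 × 0.14 / 0.08624 = 22.08 d
Total t = Σ t_i = 36.04 days.

36.0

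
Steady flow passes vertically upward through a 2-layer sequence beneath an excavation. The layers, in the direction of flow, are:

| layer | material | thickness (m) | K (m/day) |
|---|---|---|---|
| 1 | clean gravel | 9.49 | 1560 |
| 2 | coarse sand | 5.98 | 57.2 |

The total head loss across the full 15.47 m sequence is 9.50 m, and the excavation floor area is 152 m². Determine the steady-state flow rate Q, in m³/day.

Flow is perpendicular to layering, so the layers act in series and the equivalent K is the thickness-weighted harmonic mean.
Total thickness L = 9.49 + 5.98 = 15.47 m.
Σ(b_i/K_i) = 9.49/1560 + 5.98/57.2 = 0.1106 d.
K_eq = L / Σ(b_i/K_i) = 15.47 / 0.1106 = 139.8 m/day.
Q = K_eq · A · (Δh/L) = 139.8 × 152 × (9.50/15.47) = 13053 m³/day.

13100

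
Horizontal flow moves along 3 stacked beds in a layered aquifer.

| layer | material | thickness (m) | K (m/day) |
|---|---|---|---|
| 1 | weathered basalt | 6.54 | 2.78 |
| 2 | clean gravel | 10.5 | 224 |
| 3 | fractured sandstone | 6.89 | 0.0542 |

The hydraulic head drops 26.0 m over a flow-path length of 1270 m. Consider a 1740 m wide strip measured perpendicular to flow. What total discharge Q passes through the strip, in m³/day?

Flow is parallel to layering, so each bed carries its own Darcy discharge and the transmissivities add.
Σ(K_i·b_i) = 2.78×6.54 + 224×10.5 + 0.0542×6.89 = 2371 m²/day.
Hydraulic gradient i = Δh / L = 26.0 / 1270 = 0.02047.
Q = Σ(K_i·b_i) · W · i = 2371 × 1740 × 0.02047 = 84444 m³/day.

84400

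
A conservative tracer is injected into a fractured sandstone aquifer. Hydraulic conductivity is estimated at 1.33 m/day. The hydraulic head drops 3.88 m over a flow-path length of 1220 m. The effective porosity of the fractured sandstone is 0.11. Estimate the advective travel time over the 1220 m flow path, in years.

Hydraulic gradient i = Δh / L = 3.88 / 1220 = 0.003180.
Darcy flux q = K · i = 1.330 × 0.003180 = 0.004230 m/day.
Seepage velocity v = q / n_e = 0.004230 / 0.11 = 0.03845 m/day.
Travel time t = L / v = 1220 / 0.03845 = 31727 days = 86.86 years.

86.9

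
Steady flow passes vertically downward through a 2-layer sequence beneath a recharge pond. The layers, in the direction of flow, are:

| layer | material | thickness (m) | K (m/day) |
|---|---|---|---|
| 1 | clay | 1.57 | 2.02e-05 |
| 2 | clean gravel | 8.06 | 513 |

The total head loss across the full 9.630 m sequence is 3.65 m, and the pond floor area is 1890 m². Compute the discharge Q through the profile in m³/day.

Flow is perpendicular to layering, so the layers act in series and the equivalent K is the thickness-weighted harmonic mean.
Total thickness L = 1.57 + 8.06 = 9.630 m.
Σ(b_i/K_i) = 1.57/2.02e-05 + 8.06/513 = 77723 d.
K_eq = L / Σ(b_i/K_i) = 9.630 / 77723 = 0.0001239 m/day.
Q = K_eq · A · (Δh/L) = 0.0001239 × 1890 × (3.65/9.630) = 0.08876 m³/day.

0.0888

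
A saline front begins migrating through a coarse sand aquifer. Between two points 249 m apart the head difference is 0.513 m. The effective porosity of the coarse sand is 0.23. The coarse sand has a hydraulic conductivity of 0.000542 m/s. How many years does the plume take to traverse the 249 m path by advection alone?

1.63

Convert K: 0.000542 m/s × 86400 = 46.83 m/day.
Hydraulic gradient i = Δh / L = 0.513 / 249 = 0.002060.
Darcy flux q = K · i = 46.83 × 0.002060 = 0.09648 m/day.
Seepage velocity v = q / n_e = 0.09648 / 0.23 = 0.4195 m/day.
Travel time t = L / v = 249 / 0.4195 = 593.6 days = 1.625 years.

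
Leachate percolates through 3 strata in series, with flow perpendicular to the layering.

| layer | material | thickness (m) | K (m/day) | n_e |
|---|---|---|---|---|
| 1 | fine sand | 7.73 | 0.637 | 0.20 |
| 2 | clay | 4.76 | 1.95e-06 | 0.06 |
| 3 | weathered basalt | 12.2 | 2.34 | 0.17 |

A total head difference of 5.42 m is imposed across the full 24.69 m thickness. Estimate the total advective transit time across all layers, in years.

4820

With flow normal to the layers, continuity requires the same specific discharge q through every layer.
Σ(b_i/K_i) = 7.73/0.637 + 4.76/1.95e-06 + 12.2/2.34 = 2.441e+06 d.
q = Δh / Σ(b_i/K_i) = 5.42 / 2.441e+06 = 2.220e-06 m/day.
In each layer the seepage velocity is v_i = q/n_i, so the layer transit time is t_i = b_i·n_i / q:
  layer 1 (fine sand): t_1 = 7.73 × 0.20 / 2.220e-06 = 6.963e+05 d
  layer 2 (clay): t_2 = 4.76 × 0.06 / 2.220e-06 = 1.286e+05 d
  layer 3 (weathered basalt): t_3 = 12.2 × 0.17 / 2.220e-06 = 9.341e+05 d
Total t = Σ t_i = 1.759e+06 days = 4816 years.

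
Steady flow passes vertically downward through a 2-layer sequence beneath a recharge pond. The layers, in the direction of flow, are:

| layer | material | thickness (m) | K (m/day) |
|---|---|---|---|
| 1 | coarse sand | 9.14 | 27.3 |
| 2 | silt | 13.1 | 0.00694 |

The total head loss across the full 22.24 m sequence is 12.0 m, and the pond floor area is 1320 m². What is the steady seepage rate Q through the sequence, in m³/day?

8.39

Flow is perpendicular to layering, so the layers act in series and the equivalent K is the thickness-weighted harmonic mean.
Total thickness L = 9.14 + 13.1 = 22.24 m.
Σ(b_i/K_i) = 9.14/27.3 + 13.1/0.00694 = 1888 d.
K_eq = L / Σ(b_i/K_i) = 22.24 / 1888 = 0.01178 m/day.
Q = K_eq · A · (Δh/L) = 0.01178 × 1320 × (12.0/22.24) = 8.390 m³/day.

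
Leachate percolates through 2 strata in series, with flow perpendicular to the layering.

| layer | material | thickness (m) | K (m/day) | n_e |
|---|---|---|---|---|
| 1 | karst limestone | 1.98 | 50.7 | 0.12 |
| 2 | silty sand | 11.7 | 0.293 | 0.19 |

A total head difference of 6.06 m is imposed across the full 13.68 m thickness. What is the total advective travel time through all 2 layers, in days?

16.2

With flow normal to the layers, continuity requires the same specific discharge q through every layer.
Σ(b_i/K_i) = 1.98/50.7 + 11.7/0.293 = 39.97 d.
q = Δh / Σ(b_i/K_i) = 6.06 / 39.97 = 0.1516 m/day.
In each layer the seepage velocity is v_i = q/n_i, so the layer transit time is t_i = b_i·n_i / q:
  layer 1 (karst limestone): t_1 = 1.98 × 0.12 / 0.1516 = 1.567 d
  layer 2 (silty sand): t_2 = 11.7 × 0.19 / 0.1516 = 14.66 d
Total t = Σ t_i = 16.23 days.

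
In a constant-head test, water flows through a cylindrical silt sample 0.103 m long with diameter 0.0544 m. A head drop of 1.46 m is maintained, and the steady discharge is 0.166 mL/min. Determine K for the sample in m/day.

0.00726

Cross-sectional area A = π·(d/2)² = π × (0.0544/2)² = 0.002324 m².
Convert discharge: 0.166 mL/min = 2.767e-09 m³/s.
Darcy's law rearranged: K = Q·L / (A·Δh) = 2.767e-09 × 0.103 / (0.002324 × 1.46) = 8.398e-08 m/s = 0.007255 m/day.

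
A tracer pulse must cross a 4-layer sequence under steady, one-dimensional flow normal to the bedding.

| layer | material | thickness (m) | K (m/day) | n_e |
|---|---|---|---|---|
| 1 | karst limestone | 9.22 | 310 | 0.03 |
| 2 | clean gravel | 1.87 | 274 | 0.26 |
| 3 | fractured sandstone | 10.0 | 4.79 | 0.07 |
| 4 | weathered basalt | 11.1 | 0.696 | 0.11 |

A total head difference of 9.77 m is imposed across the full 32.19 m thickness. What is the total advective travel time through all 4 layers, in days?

With flow normal to the layers, continuity requires the same specific discharge q through every layer.
Σ(b_i/K_i) = 9.22/310 + 1.87/274 + 10.0/4.79 + 11.1/0.696 = 18.07 d.
q = Δh / Σ(b_i/K_i) = 9.77 / 18.07 = 0.5406 m/day.
In each layer the seepage velocity is v_i = q/n_i, so the layer transit time is t_i = b_i·n_i / q:
  layer 1 (karst limestone): t_1 = 9.22 × 0.03 / 0.5406 = 0.5117 d
  layer 2 (clean gravel): t_2 = 1.87 × 0.26 / 0.5406 = 0.8994 d
  layer 3 (fractured sandstone): t_3 = 10.0 × 0.07 / 0.5406 = 1.295 d
  layer 4 (weathered basalt): t_4 = 11.1 × 0.11 / 0.5406 = 2.259 d
Total t = Σ t_i = 4.964 days.

4.96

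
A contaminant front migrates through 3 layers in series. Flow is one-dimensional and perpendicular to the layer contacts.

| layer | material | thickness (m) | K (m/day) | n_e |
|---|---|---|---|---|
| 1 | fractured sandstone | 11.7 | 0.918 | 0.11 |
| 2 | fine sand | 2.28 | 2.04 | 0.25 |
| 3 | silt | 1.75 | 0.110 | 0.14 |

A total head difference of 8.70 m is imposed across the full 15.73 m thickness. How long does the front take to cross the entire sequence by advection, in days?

With flow normal to the layers, continuity requires the same specific discharge q through every layer.
Σ(b_i/K_i) = 11.7/0.918 + 2.28/2.04 + 1.75/0.110 = 29.77 d.
q = Δh / Σ(b_i/K_i) = 8.70 / 29.77 = 0.2922 m/day.
In each layer the seepage velocity is v_i = q/n_i, so the layer transit time is t_i = b_i·n_i / q:
  layer 1 (fractured sandstone): t_1 = 11.7 × 0.11 / 0.2922 = 4.404 d
  layer 2 (fine sand): t_2 = 2.28 × 0.25 / 0.2922 = 1.951 d
  layer 3 (silt): t_3 = 1.75 × 0.14 / 0.2922 = 0.8384 d
Total t = Σ t_i = 7.193 days.

7.19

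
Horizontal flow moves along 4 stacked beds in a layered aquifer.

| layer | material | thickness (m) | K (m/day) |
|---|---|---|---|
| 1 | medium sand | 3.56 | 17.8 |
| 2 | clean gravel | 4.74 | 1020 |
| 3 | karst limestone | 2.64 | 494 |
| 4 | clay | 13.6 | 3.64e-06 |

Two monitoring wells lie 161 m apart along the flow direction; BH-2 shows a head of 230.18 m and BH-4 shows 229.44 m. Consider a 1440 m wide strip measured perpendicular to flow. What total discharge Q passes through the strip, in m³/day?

Flow is parallel to layering, so each bed carries its own Darcy discharge and the transmissivities add.
Σ(K_i·b_i) = 17.8×3.56 + 1020×4.74 + 494×2.64 + 3.64e-06×13.6 = 6202 m²/day.
Hydraulic gradient i = (230.18 − 229.44) / 161 = 0.74 / 161 = 0.004596.
Q = Σ(K_i·b_i) · W · i = 6202 × 1440 × 0.004596 = 41051 m³/day.

41100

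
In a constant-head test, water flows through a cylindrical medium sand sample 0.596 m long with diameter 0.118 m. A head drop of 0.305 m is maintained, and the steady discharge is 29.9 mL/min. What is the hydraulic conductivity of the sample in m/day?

Cross-sectional area A = π·(d/2)² = π × (0.118/2)² = 0.01094 m².
Convert discharge: 29.9 mL/min = 4.983e-07 m³/s.
Darcy's law rearranged: K = Q·L / (A·Δh) = 4.983e-07 × 0.596 / (0.01094 × 0.305) = 8.905e-05 m/s = 7.694 m/day.

7.69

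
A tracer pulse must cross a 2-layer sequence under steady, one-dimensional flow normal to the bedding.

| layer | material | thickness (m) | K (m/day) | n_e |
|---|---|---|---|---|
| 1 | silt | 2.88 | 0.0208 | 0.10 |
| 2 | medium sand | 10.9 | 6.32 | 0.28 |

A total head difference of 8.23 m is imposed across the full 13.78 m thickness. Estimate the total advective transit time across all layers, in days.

With flow normal to the layers, continuity requires the same specific discharge q through every layer.
Σ(b_i/K_i) = 2.88/0.0208 + 10.9/6.32 = 140.2 d.
q = Δh / Σ(b_i/K_i) = 8.23 / 140.2 = 0.05871 m/day.
In each layer the seepage velocity is v_i = q/n_i, so the layer transit time is t_i = b_i·n_i / q:
  layer 1 (silt): t_1 = 2.88 × 0.10 / 0.05871 = 4.906 d
  layer 2 (medium sand): t_2 = 10.9 × 0.28 / 0.05871 = 51.99 d
Total t = Σ t_i = 56.89 days.

56.9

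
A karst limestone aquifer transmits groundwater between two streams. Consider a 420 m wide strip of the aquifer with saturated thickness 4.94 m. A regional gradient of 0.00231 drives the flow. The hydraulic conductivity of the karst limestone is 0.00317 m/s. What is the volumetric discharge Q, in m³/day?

Convert K: 0.00317 m/s × 86400 = 273.9 m/day.
Cross-sectional area A = 420 × 4.94 = 2075 m².
Hydraulic gradient i = 0.00231.
Darcy's law: Q = K · A · i = 273.9 × 2075 × 0.002310 = 1313 m³/day.

1310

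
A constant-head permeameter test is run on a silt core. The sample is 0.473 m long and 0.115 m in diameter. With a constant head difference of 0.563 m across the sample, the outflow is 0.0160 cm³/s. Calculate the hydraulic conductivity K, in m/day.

Cross-sectional area A = π·(d/2)² = π × (0.115/2)² = 0.01039 m².
Convert discharge: 0.0160 cm³/s = 1.600e-08 m³/s.
Darcy's law rearranged: K = Q·L / (A·Δh) = 1.600e-08 × 0.473 / (0.01039 × 0.563) = 1.294e-06 m/s = 0.1118 m/day.

0.112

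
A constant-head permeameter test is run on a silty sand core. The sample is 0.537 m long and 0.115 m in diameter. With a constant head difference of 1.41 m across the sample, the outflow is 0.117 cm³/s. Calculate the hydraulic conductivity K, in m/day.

Cross-sectional area A = π·(d/2)² = π × (0.115/2)² = 0.01039 m².
Convert discharge: 0.117 cm³/s = 1.170e-07 m³/s.
Darcy's law rearranged: K = Q·L / (A·Δh) = 1.170e-07 × 0.537 / (0.01039 × 1.41) = 4.290e-06 m/s = 0.3707 m/day.

0.371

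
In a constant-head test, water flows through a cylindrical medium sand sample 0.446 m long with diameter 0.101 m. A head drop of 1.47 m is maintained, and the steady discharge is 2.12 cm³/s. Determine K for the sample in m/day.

Cross-sectional area A = π·(d/2)² = π × (0.101/2)² = 0.008012 m².
Convert discharge: 2.12 cm³/s = 2.120e-06 m³/s.
Darcy's law rearranged: K = Q·L / (A·Δh) = 2.120e-06 × 0.446 / (0.008012 × 1.47) = 8.028e-05 m/s = 6.936 m/day.

6.94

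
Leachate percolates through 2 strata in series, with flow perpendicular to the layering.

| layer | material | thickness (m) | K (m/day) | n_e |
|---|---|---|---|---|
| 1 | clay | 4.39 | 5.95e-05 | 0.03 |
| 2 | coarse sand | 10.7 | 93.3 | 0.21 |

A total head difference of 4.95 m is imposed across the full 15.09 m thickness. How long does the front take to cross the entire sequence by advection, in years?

With flow normal to the layers, continuity requires the same specific discharge q through every layer.
Σ(b_i/K_i) = 4.39/5.95e-05 + 10.7/93.3 = 73782 d.
q = Δh / Σ(b_i/K_i) = 4.95 / 73782 = 6.709e-05 m/day.
In each layer the seepage velocity is v_i = q/n_i, so the layer transit time is t_i = b_i·n_i / q:
  layer 1 (clay): t_1 = 4.39 × 0.03 / 6.709e-05 = 1963 d
  layer 2 (coarse sand): t_2 = 10.7 × 0.21 / 6.709e-05 = 33492 d
Total t = Σ t_i = 35455 days = 97.07 years.

97.1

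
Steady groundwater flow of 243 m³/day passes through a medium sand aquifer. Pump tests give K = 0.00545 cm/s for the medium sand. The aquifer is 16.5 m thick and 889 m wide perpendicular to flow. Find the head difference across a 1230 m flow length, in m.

4.33

Convert K: 0.00545 cm/s × 864 = 4.709 m/day.
Cross-sectional area A = 889 × 16.5 = 14668 m².
From Q = K·A·i, i = Q / (K·A) = 243 / (4.709 × 14668) = 0.003518.
Head loss Δh = i · L = 0.003518 × 1230 = 4.327 m.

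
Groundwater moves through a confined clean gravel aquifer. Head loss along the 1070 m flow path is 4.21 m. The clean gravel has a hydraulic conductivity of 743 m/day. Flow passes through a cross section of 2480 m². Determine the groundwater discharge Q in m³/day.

7250

Hydraulic gradient i = Δh / L = 4.21 / 1070 = 0.003935.
Darcy's law: Q = K · A · i = 743.0 × 2480 × 0.003935 = 7250 m³/day.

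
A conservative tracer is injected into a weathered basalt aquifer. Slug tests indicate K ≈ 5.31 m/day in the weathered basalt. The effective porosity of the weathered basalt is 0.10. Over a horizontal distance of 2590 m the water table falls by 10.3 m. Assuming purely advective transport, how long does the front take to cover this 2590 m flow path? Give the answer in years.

Hydraulic gradient i = Δh / L = 10.3 / 2590 = 0.003977.
Darcy flux q = K · i = 5.310 × 0.003977 = 0.02112 m/day.
Seepage velocity v = q / n_e = 0.02112 / 0.10 = 0.2112 m/day.
Travel time t = L / v = 2590 / 0.2112 = 12265 days = 33.58 years.

33.6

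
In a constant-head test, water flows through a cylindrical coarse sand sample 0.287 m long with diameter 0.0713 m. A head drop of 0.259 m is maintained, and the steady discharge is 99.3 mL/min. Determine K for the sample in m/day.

Cross-sectional area A = π·(d/2)² = π × (0.0713/2)² = 0.003993 m².
Convert discharge: 99.3 mL/min = 1.655e-06 m³/s.
Darcy's law rearranged: K = Q·L / (A·Δh) = 1.655e-06 × 0.287 / (0.003993 × 0.259) = 0.0004593 m/s = 39.68 m/day.

39.7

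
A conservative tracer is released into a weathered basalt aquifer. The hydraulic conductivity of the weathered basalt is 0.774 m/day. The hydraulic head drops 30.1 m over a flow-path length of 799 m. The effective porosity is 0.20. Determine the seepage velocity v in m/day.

Hydraulic gradient i = Δh / L = 30.1 / 799 = 0.03767.
Darcy flux q = K · i = 0.7740 × 0.03767 = 0.02916 m/day.
Seepage velocity v = q / n_e = 0.02916 / 0.20 = 0.1458 m/day.

0.146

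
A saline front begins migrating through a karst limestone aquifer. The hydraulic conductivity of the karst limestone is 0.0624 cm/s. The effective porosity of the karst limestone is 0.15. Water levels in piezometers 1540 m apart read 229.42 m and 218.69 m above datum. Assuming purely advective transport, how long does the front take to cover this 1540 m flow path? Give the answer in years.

1.68

Convert K: 0.0624 cm/s × 864 = 53.91 m/day.
Hydraulic gradient i = (229.42 − 218.69) / 1540 = 10.73 / 1540 = 0.006968.
Darcy flux q = K · i = 53.91 × 0.006968 = 0.3756 m/day.
Seepage velocity v = q / n_e = 0.3756 / 0.15 = 2.504 m/day.
Travel time t = L / v = 1540 / 2.504 = 614.9 days = 1.684 years.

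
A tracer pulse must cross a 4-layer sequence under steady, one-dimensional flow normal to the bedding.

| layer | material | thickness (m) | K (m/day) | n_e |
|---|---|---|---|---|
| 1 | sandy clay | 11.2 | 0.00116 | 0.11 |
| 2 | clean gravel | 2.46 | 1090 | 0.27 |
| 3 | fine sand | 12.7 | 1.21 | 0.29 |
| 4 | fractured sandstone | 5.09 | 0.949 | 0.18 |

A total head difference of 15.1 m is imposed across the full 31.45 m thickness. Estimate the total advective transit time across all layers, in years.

With flow normal to the layers, continuity requires the same specific discharge q through every layer.
Σ(b_i/K_i) = 11.2/0.00116 + 2.46/1090 + 12.7/1.21 + 5.09/0.949 = 9671 d.
q = Δh / Σ(b_i/K_i) = 15.1 / 9671 = 0.001561 m/day.
In each layer the seepage velocity is v_i = q/n_i, so the layer transit time is t_i = b_i·n_i / q:
  layer 1 (sandy clay): t_1 = 11.2 × 0.11 / 0.001561 = 789.1 d
  layer 2 (clean gravel): t_2 = 2.46 × 0.27 / 0.001561 = 425.4 d
  layer 3 (fine sand): t_3 = 12.7 × 0.29 / 0.001561 = 2359 d
  layer 4 (fractured sandstone): t_4 = 5.09 × 0.18 / 0.001561 = 586.8 d
Total t = Σ t_i = 4160 days = 11.39 years.

11.4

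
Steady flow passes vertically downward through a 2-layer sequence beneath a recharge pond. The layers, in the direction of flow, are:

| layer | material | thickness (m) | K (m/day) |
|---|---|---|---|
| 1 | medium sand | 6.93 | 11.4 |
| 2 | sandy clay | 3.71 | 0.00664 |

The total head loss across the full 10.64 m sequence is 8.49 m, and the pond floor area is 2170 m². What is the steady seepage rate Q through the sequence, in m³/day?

32.9

Flow is perpendicular to layering, so the layers act in series and the equivalent K is the thickness-weighted harmonic mean.
Total thickness L = 6.93 + 3.71 = 10.64 m.
Σ(b_i/K_i) = 6.93/11.4 + 3.71/0.00664 = 559.3 d.
K_eq = L / Σ(b_i/K_i) = 10.64 / 559.3 = 0.01902 m/day.
Q = K_eq · A · (Δh/L) = 0.01902 × 2170 × (8.49/10.64) = 32.94 m³/day.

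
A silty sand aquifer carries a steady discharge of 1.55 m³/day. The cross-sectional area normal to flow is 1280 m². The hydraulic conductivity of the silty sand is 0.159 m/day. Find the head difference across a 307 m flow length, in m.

From Q = K·A·i, i = Q / (K·A) = 1.55 / (0.1590 × 1280) = 0.007616.
Head loss Δh = i · L = 0.007616 × 307 = 2.338 m.

2.34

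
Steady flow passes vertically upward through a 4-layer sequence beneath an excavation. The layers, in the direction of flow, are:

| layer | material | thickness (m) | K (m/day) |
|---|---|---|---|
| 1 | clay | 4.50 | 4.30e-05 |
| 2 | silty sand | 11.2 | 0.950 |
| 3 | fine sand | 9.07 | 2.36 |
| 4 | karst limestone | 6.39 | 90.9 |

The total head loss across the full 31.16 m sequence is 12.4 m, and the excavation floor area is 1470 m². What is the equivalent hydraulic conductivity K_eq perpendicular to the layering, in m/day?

0.000298

Flow is perpendicular to layering, so the layers act in series and the equivalent K is the thickness-weighted harmonic mean.
Total thickness L = 4.50 + 11.2 + 9.07 + 6.39 = 31.16 m.
Σ(b_i/K_i) = 4.50/4.30e-05 + 11.2/0.950 + 9.07/2.36 + 6.39/90.9 = 1.047e+05 d.
K_eq = L / Σ(b_i/K_i) = 31.16 / 1.047e+05 = 0.0002977 m/day.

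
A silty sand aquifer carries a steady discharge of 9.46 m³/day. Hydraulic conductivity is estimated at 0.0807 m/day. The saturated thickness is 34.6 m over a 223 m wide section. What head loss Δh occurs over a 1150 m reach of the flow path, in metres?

Cross-sectional area A = 223 × 34.6 = 7716 m².
From Q = K·A·i, i = Q / (K·A) = 9.46 / (0.08070 × 7716) = 0.01519.
Head loss Δh = i · L = 0.01519 × 1150 = 17.47 m.

17.5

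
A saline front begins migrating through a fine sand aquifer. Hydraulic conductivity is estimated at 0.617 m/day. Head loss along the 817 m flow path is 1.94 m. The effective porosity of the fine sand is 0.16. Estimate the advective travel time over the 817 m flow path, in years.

244

Hydraulic gradient i = Δh / L = 1.94 / 817 = 0.002375.
Darcy flux q = K · i = 0.6170 × 0.002375 = 0.001465 m/day.
Seepage velocity v = q / n_e = 0.001465 / 0.16 = 0.009157 m/day.
Travel time t = L / v = 817 / 0.009157 = 89223 days = 244.3 years.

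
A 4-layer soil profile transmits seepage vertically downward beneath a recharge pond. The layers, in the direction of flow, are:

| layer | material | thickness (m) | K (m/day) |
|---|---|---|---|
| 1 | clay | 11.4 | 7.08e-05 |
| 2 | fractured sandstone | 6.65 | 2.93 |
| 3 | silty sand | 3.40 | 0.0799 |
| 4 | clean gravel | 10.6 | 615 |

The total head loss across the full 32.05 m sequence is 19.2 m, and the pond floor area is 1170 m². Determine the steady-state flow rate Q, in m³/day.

Flow is perpendicular to layering, so the layers act in series and the equivalent K is the thickness-weighted harmonic mean.
Total thickness L = 11.4 + 6.65 + 3.40 + 10.6 = 32.05 m.
Σ(b_i/K_i) = 11.4/7.08e-05 + 6.65/2.93 + 3.40/0.0799 + 10.6/615 = 1.611e+05 d.
K_eq = L / Σ(b_i/K_i) = 32.05 / 1.611e+05 = 0.0001990 m/day.
Q = K_eq · A · (Δh/L) = 0.0001990 × 1170 × (19.2/32.05) = 0.1395 m³/day.

0.139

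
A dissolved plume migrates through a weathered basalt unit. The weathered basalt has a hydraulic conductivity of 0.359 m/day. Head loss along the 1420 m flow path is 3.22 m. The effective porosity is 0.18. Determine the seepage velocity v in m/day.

0.00452

Hydraulic gradient i = Δh / L = 3.22 / 1420 = 0.002268.
Darcy flux q = K · i = 0.3590 × 0.002268 = 0.0008141 m/day.
Seepage velocity v = q / n_e = 0.0008141 / 0.18 = 0.004523 m/day.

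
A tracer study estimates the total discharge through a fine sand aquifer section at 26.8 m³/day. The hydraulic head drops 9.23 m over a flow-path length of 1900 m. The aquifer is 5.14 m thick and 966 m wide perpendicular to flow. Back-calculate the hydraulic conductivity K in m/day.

Cross-sectional area A = 966 × 5.14 = 4965 m².
Hydraulic gradient i = Δh / L = 9.23 / 1900 = 0.004858.
From Q = K·A·i, K = Q / (A·i) = 26.8 / (4965 × 0.004858) = 1.111 m/day.

1.11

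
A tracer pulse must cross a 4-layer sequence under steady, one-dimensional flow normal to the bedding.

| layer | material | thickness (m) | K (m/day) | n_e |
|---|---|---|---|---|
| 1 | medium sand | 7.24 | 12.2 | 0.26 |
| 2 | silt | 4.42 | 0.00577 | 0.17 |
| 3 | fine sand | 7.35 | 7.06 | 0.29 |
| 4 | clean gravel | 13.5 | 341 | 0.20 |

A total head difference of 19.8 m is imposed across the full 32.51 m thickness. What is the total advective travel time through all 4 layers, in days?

With flow normal to the layers, continuity requires the same specific discharge q through every layer.
Σ(b_i/K_i) = 7.24/12.2 + 4.42/0.00577 + 7.35/7.06 + 13.5/341 = 767.7 d.
q = Δh / Σ(b_i/K_i) = 19.8 / 767.7 = 0.02579 m/day.
In each layer the seepage velocity is v_i = q/n_i, so the layer transit time is t_i = b_i·n_i / q:
  layer 1 (medium sand): t_1 = 7.24 × 0.26 / 0.02579 = 72.99 d
  layer 2 (silt): t_2 = 4.42 × 0.17 / 0.02579 = 29.13 d
  layer 3 (fine sand): t_3 = 7.35 × 0.29 / 0.02579 = 82.64 d
  layer 4 (clean gravel): t_4 = 13.5 × 0.20 / 0.02579 = 104.7 d
Total t = Σ t_i = 289.5 days.

289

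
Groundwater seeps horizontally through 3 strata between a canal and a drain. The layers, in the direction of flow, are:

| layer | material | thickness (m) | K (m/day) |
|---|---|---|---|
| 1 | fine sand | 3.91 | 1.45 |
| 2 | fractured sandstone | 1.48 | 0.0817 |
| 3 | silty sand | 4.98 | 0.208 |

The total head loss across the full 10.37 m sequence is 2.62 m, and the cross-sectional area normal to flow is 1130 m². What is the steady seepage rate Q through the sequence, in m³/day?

Flow is perpendicular to layering, so the layers act in series and the equivalent K is the thickness-weighted harmonic mean.
Total thickness L = 3.91 + 1.48 + 4.98 = 10.37 m.
Σ(b_i/K_i) = 3.91/1.45 + 1.48/0.0817 + 4.98/0.208 = 44.75 d.
K_eq = L / Σ(b_i/K_i) = 10.37 / 44.75 = 0.2317 m/day.
Q = K_eq · A · (Δh/L) = 0.2317 × 1130 × (2.62/10.37) = 66.15 m³/day.

66.2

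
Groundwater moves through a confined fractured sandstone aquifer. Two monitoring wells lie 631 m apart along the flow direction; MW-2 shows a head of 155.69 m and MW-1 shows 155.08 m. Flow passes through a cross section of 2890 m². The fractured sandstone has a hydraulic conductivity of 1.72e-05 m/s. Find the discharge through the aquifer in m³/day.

Convert K: 1.72e-05 m/s × 86400 = 1.486 m/day.
Hydraulic gradient i = (155.69 − 155.08) / 631 = 0.61 / 631 = 0.0009667.
Darcy's law: Q = K · A · i = 1.486 × 2890 × 0.0009667 = 4.152 m³/day.

4.15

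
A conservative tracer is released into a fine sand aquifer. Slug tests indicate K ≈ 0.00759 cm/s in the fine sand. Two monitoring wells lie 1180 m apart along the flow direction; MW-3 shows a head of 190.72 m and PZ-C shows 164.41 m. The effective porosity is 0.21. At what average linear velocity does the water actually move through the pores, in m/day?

Convert K: 0.00759 cm/s × 864 = 6.558 m/day.
Hydraulic gradient i = (190.72 − 164.41) / 1180 = 26.31 / 1180 = 0.02230.
Darcy flux q = K · i = 6.558 × 0.02230 = 0.1462 m/day.
Seepage velocity v = q / n_e = 0.1462 / 0.21 = 0.6963 m/day.

0.696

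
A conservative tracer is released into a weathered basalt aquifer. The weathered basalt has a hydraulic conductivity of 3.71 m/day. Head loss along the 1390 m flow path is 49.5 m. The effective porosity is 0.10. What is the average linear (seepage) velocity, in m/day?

1.32

Hydraulic gradient i = Δh / L = 49.5 / 1390 = 0.03561.
Darcy flux q = K · i = 3.710 × 0.03561 = 0.1321 m/day.
Seepage velocity v = q / n_e = 0.1321 / 0.10 = 1.321 m/day.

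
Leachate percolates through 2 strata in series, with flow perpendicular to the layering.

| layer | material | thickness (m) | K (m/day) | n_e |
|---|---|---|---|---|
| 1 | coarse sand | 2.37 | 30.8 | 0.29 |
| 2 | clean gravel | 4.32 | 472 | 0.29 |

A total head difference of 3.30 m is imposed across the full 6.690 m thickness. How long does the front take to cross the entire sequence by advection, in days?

With flow normal to the layers, continuity requires the same specific discharge q through every layer.
Σ(b_i/K_i) = 2.37/30.8 + 4.32/472 = 0.08610 d.
q = Δh / Σ(b_i/K_i) = 3.30 / 0.08610 = 38.33 m/day.
In each layer the seepage velocity is v_i = q/n_i, so the layer transit time is t_i = b_i·n_i / q:
  layer 1 (coarse sand): t_1 = 2.37 × 0.29 / 38.33 = 0.01793 d
  layer 2 (clean gravel): t_2 = 4.32 × 0.29 / 38.33 = 0.03269 d
Total t = Σ t_i = 0.05062 days.

0.0506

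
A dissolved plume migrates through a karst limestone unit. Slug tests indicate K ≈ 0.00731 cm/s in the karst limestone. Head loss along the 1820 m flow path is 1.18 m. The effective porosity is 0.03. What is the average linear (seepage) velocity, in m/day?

Convert K: 0.00731 cm/s × 864 = 6.316 m/day.
Hydraulic gradient i = Δh / L = 1.18 / 1820 = 0.0006484.
Darcy flux q = K · i = 6.316 × 0.0006484 = 0.004095 m/day.
Seepage velocity v = q / n_e = 0.004095 / 0.03 = 0.1365 m/day.

0.136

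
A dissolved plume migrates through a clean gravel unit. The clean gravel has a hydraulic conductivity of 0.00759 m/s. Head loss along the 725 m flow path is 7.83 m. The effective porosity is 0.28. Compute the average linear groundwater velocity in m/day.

Convert K: 0.00759 m/s × 86400 = 655.8 m/day.
Hydraulic gradient i = Δh / L = 7.83 / 725 = 0.01080.
Darcy flux q = K · i = 655.8 × 0.01080 = 7.082 m/day.
Seepage velocity v = q / n_e = 7.082 / 0.28 = 25.29 m/day.

25.3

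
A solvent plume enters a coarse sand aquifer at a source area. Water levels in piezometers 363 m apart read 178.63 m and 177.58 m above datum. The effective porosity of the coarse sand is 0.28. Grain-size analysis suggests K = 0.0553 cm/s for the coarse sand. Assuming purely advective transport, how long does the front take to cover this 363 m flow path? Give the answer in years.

Convert K: 0.0553 cm/s × 864 = 47.78 m/day.
Hydraulic gradient i = (178.63 − 177.58) / 363 = 1.05 / 363 = 0.002893.
Darcy flux q = K · i = 47.78 × 0.002893 = 0.1382 m/day.
Seepage velocity v = q / n_e = 0.1382 / 0.28 = 0.4936 m/day.
Travel time t = L / v = 363 / 0.4936 = 735.4 days = 2.014 years.

2.01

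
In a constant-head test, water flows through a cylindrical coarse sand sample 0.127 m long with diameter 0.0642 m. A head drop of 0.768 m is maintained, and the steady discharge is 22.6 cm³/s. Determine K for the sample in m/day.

Cross-sectional area A = π·(d/2)² = π × (0.0642/2)² = 0.003237 m².
Convert discharge: 22.6 cm³/s = 2.260e-05 m³/s.
Darcy's law rearranged: K = Q·L / (A·Δh) = 2.260e-05 × 0.127 / (0.003237 × 0.768) = 0.001154 m/s = 99.75 m/day.

99.7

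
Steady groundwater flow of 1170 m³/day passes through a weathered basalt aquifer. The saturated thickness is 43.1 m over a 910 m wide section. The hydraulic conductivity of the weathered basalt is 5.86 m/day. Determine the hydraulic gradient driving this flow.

0.00509

Cross-sectional area A = 910 × 43.1 = 39221 m².
From Q = K·A·i, i = Q / (K·A) = 1170 / (5.860 × 39221) = 0.005091.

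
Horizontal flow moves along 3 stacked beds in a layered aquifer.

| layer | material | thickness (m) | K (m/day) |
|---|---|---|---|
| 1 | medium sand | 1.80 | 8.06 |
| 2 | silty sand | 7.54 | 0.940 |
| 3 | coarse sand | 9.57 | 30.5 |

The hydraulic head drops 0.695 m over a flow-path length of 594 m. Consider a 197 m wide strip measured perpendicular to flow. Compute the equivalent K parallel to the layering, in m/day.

Flow is parallel to layering, so each bed carries its own Darcy discharge and the transmissivities add.
Σ(K_i·b_i) = 8.06×1.80 + 0.940×7.54 + 30.5×9.57 = 313.5 m²/day.
Total thickness b = 18.91 m, so K_eq = Σ(K_i·b_i)/b = 16.58 m/day.

16.6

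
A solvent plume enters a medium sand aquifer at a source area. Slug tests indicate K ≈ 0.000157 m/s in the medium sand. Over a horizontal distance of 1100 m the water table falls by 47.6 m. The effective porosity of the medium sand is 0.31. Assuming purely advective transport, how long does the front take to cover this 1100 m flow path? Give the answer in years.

Convert K: 0.000157 m/s × 86400 = 13.56 m/day.
Hydraulic gradient i = Δh / L = 47.6 / 1100 = 0.04327.
Darcy flux q = K · i = 13.56 × 0.04327 = 0.5870 m/day.
Seepage velocity v = q / n_e = 0.5870 / 0.31 = 1.894 m/day.
Travel time t = L / v = 1100 / 1.894 = 580.9 days = 1.591 years.

1.59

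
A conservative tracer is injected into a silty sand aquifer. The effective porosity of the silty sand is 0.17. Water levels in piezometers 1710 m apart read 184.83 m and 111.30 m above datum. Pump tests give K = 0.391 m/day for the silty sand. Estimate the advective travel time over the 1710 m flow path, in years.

Hydraulic gradient i = (184.83 − 111.30) / 1710 = 73.53 / 1710 = 0.04300.
Darcy flux q = K · i = 0.3910 × 0.04300 = 0.01681 m/day.
Seepage velocity v = q / n_e = 0.01681 / 0.17 = 0.09890 m/day.
Travel time t = L / v = 1710 / 0.09890 = 17290 days = 47.34 years.

47.3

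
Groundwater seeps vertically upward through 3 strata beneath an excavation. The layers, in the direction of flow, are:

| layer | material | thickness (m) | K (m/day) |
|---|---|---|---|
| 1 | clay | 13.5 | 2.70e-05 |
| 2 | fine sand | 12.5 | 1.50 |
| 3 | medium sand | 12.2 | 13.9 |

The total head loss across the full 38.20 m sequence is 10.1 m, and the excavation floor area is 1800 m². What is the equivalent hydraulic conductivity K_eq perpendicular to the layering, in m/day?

7.64e-05

Flow is perpendicular to layering, so the layers act in series and the equivalent K is the thickness-weighted harmonic mean.
Total thickness L = 13.5 + 12.5 + 12.2 = 38.20 m.
Σ(b_i/K_i) = 13.5/2.70e-05 + 12.5/1.50 + 12.2/13.9 = 5.000e+05 d.
K_eq = L / Σ(b_i/K_i) = 38.20 / 5.000e+05 = 7.640e-05 m/day.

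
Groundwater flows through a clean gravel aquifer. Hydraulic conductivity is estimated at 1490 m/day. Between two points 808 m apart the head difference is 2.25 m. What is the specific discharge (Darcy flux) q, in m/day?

Hydraulic gradient i = Δh / L = 2.25 / 808 = 0.002785.
Specific discharge q = K · i = 1490 × 0.002785 = 4.149 m/day.

4.15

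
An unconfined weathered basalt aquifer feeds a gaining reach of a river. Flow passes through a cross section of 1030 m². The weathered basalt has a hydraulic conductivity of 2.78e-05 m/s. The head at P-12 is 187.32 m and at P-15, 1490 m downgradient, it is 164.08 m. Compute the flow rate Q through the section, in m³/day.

Convert K: 2.78e-05 m/s × 86400 = 2.402 m/day.
Hydraulic gradient i = (187.32 − 164.08) / 1490 = 23.24 / 1490 = 0.01560.
Darcy's law: Q = K · A · i = 2.402 × 1030 × 0.01560 = 38.59 m³/day.

38.6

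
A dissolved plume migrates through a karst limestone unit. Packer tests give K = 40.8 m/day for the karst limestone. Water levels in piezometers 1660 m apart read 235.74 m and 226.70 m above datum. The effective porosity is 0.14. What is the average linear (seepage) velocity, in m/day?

1.59

Hydraulic gradient i = (235.74 − 226.70) / 1660 = 9.04 / 1660 = 0.005446.
Darcy flux q = K · i = 40.80 × 0.005446 = 0.2222 m/day.
Seepage velocity v = q / n_e = 0.2222 / 0.14 = 1.587 m/day.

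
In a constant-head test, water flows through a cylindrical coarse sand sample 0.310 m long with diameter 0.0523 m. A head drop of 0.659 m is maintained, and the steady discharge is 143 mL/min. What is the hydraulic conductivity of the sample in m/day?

Cross-sectional area A = π·(d/2)² = π × (0.0523/2)² = 0.002148 m².
Convert discharge: 143 mL/min = 2.383e-06 m³/s.
Darcy's law rearranged: K = Q·L / (A·Δh) = 2.383e-06 × 0.310 / (0.002148 × 0.659) = 0.0005219 m/s = 45.09 m/day.

45.1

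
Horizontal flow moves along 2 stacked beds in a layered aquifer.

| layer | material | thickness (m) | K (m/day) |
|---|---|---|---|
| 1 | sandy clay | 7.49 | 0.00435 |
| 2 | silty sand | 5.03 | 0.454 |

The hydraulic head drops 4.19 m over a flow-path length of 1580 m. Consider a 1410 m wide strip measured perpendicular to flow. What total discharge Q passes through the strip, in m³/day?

8.66

Flow is parallel to layering, so each bed carries its own Darcy discharge and the transmissivities add.
Σ(K_i·b_i) = 0.00435×7.49 + 0.454×5.03 = 2.316 m²/day.
Hydraulic gradient i = Δh / L = 4.19 / 1580 = 0.002652.
Q = Σ(K_i·b_i) · W · i = 2.316 × 1410 × 0.002652 = 8.661 m³/day.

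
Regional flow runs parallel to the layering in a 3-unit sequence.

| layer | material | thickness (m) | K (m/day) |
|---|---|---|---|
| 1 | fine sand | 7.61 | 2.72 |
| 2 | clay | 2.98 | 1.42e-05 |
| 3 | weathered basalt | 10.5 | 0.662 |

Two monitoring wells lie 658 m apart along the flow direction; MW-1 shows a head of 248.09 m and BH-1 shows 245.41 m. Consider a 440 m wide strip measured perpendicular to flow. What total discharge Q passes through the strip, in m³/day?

49.6

Flow is parallel to layering, so each bed carries its own Darcy discharge and the transmissivities add.
Σ(K_i·b_i) = 2.72×7.61 + 1.42e-05×2.98 + 0.662×10.5 = 27.65 m²/day.
Hydraulic gradient i = (248.09 − 245.41) / 658 = 2.68 / 658 = 0.004073.
Q = Σ(K_i·b_i) · W · i = 27.65 × 440 × 0.004073 = 49.55 m³/day.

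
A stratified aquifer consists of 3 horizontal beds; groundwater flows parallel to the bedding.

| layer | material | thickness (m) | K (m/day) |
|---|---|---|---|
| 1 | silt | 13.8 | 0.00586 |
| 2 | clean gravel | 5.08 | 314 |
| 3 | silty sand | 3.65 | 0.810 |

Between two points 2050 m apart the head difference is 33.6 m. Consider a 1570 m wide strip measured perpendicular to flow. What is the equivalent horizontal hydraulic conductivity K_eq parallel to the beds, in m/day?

Flow is parallel to layering, so each bed carries its own Darcy discharge and the transmissivities add.
Σ(K_i·b_i) = 0.00586×13.8 + 314×5.08 + 0.810×3.65 = 1598 m²/day.
Total thickness b = 22.53 m, so K_eq = Σ(K_i·b_i)/b = 70.93 m/day.

70.9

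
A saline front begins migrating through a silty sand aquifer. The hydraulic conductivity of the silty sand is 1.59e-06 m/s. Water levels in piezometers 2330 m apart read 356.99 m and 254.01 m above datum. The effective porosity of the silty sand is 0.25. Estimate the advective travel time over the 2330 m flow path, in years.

263

Convert K: 1.59e-06 m/s × 86400 = 0.1374 m/day.
Hydraulic gradient i = (356.99 − 254.01) / 2330 = 102.98 / 2330 = 0.04420.
Darcy flux q = K · i = 0.1374 × 0.04420 = 0.006072 m/day.
Seepage velocity v = q / n_e = 0.006072 / 0.25 = 0.02429 m/day.
Travel time t = L / v = 2330 / 0.02429 = 95937 days = 262.7 years.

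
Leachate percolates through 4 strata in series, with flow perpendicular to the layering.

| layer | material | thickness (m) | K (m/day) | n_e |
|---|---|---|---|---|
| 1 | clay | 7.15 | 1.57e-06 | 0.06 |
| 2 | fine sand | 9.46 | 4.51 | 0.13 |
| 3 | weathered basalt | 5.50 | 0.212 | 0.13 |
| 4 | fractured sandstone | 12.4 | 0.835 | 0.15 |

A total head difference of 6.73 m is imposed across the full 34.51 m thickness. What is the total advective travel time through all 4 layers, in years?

With flow normal to the layers, continuity requires the same specific discharge q through every layer.
Σ(b_i/K_i) = 7.15/1.57e-06 + 9.46/4.51 + 5.50/0.212 + 12.4/0.835 = 4.554e+06 d.
q = Δh / Σ(b_i/K_i) = 6.73 / 4.554e+06 = 1.478e-06 m/day.
In each layer the seepage velocity is v_i = q/n_i, so the layer transit time is t_i = b_i·n_i / q:
  layer 1 (clay): t_1 = 7.15 × 0.06 / 1.478e-06 = 2.903e+05 d
  layer 2 (fine sand): t_2 = 9.46 × 0.13 / 1.478e-06 = 8.322e+05 d
  layer 3 (weathered basalt): t_3 = 5.50 × 0.13 / 1.478e-06 = 4.838e+05 d
  layer 4 (fractured sandstone): t_4 = 12.4 × 0.15 / 1.478e-06 = 1.259e+06 d
Total t = Σ t_i = 2.865e+06 days = 7844 years.

7840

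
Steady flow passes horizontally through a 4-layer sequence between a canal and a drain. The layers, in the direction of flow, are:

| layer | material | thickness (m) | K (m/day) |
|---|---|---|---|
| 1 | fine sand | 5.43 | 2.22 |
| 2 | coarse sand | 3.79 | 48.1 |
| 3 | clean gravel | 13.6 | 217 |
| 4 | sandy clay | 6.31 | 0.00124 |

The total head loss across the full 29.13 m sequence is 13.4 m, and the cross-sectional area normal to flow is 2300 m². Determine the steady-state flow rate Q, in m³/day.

6.05

Flow is perpendicular to layering, so the layers act in series and the equivalent K is the thickness-weighted harmonic mean.
Total thickness L = 5.43 + 3.79 + 13.6 + 6.31 = 29.13 m.
Σ(b_i/K_i) = 5.43/2.22 + 3.79/48.1 + 13.6/217 + 6.31/0.00124 = 5091 d.
K_eq = L / Σ(b_i/K_i) = 29.13 / 5091 = 0.005722 m/day.
Q = K_eq · A · (Δh/L) = 0.005722 × 2300 × (13.4/29.13) = 6.053 m³/day.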